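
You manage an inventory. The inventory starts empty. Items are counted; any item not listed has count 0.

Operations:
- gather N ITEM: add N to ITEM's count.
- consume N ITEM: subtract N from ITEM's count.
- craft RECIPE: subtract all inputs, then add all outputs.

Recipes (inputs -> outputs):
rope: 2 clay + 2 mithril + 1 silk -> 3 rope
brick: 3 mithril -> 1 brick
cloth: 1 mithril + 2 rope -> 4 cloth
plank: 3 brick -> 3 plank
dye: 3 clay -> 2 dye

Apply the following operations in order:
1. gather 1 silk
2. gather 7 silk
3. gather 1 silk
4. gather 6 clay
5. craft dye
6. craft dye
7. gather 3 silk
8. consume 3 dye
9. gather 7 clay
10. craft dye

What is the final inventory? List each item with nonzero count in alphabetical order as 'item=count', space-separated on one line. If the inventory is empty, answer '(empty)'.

Answer: clay=4 dye=3 silk=12

Derivation:
After 1 (gather 1 silk): silk=1
After 2 (gather 7 silk): silk=8
After 3 (gather 1 silk): silk=9
After 4 (gather 6 clay): clay=6 silk=9
After 5 (craft dye): clay=3 dye=2 silk=9
After 6 (craft dye): dye=4 silk=9
After 7 (gather 3 silk): dye=4 silk=12
After 8 (consume 3 dye): dye=1 silk=12
After 9 (gather 7 clay): clay=7 dye=1 silk=12
After 10 (craft dye): clay=4 dye=3 silk=12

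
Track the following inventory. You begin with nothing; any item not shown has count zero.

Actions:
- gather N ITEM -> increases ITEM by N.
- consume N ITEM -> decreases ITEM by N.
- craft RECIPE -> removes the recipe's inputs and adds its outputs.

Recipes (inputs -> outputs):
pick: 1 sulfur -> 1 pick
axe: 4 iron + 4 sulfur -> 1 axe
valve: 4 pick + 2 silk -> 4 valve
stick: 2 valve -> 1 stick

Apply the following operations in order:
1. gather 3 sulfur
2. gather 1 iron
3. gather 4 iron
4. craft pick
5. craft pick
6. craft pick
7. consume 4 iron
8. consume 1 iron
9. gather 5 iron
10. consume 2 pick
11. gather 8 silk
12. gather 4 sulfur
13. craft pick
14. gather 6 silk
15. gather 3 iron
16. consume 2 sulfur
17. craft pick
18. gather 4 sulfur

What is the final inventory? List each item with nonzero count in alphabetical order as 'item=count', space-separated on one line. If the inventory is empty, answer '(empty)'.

Answer: iron=8 pick=3 silk=14 sulfur=4

Derivation:
After 1 (gather 3 sulfur): sulfur=3
After 2 (gather 1 iron): iron=1 sulfur=3
After 3 (gather 4 iron): iron=5 sulfur=3
After 4 (craft pick): iron=5 pick=1 sulfur=2
After 5 (craft pick): iron=5 pick=2 sulfur=1
After 6 (craft pick): iron=5 pick=3
After 7 (consume 4 iron): iron=1 pick=3
After 8 (consume 1 iron): pick=3
After 9 (gather 5 iron): iron=5 pick=3
After 10 (consume 2 pick): iron=5 pick=1
After 11 (gather 8 silk): iron=5 pick=1 silk=8
After 12 (gather 4 sulfur): iron=5 pick=1 silk=8 sulfur=4
After 13 (craft pick): iron=5 pick=2 silk=8 sulfur=3
After 14 (gather 6 silk): iron=5 pick=2 silk=14 sulfur=3
After 15 (gather 3 iron): iron=8 pick=2 silk=14 sulfur=3
After 16 (consume 2 sulfur): iron=8 pick=2 silk=14 sulfur=1
After 17 (craft pick): iron=8 pick=3 silk=14
After 18 (gather 4 sulfur): iron=8 pick=3 silk=14 sulfur=4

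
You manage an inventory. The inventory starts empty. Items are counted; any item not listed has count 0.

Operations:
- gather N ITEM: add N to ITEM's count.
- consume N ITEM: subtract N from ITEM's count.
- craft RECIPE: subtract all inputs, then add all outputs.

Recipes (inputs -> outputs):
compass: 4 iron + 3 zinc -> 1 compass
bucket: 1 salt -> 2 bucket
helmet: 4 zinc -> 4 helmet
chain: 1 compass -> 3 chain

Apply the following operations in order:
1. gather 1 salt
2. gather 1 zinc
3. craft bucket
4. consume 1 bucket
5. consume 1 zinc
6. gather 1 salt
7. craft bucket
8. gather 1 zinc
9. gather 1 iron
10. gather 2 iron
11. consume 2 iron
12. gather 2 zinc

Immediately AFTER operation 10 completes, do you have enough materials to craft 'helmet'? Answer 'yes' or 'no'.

After 1 (gather 1 salt): salt=1
After 2 (gather 1 zinc): salt=1 zinc=1
After 3 (craft bucket): bucket=2 zinc=1
After 4 (consume 1 bucket): bucket=1 zinc=1
After 5 (consume 1 zinc): bucket=1
After 6 (gather 1 salt): bucket=1 salt=1
After 7 (craft bucket): bucket=3
After 8 (gather 1 zinc): bucket=3 zinc=1
After 9 (gather 1 iron): bucket=3 iron=1 zinc=1
After 10 (gather 2 iron): bucket=3 iron=3 zinc=1

Answer: no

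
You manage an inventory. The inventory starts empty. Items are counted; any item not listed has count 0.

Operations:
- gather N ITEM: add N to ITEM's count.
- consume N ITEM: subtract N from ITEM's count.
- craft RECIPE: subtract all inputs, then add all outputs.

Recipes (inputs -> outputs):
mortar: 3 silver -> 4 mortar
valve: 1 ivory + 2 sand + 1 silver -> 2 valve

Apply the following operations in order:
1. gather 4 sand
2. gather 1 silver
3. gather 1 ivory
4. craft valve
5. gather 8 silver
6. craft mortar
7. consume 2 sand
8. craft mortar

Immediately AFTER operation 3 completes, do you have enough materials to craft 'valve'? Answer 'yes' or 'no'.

After 1 (gather 4 sand): sand=4
After 2 (gather 1 silver): sand=4 silver=1
After 3 (gather 1 ivory): ivory=1 sand=4 silver=1

Answer: yes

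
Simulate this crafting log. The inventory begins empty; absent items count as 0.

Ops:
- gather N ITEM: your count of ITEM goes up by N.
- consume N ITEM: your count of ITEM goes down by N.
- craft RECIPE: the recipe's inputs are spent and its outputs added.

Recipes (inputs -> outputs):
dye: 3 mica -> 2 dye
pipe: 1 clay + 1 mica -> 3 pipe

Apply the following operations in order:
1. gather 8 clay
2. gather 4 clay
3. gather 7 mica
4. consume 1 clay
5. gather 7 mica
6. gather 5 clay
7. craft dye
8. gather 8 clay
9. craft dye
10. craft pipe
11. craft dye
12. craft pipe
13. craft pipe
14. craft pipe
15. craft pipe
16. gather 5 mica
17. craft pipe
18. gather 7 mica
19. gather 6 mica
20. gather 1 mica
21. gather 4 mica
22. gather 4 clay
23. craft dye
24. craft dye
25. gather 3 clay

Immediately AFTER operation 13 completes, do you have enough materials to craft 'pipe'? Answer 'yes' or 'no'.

After 1 (gather 8 clay): clay=8
After 2 (gather 4 clay): clay=12
After 3 (gather 7 mica): clay=12 mica=7
After 4 (consume 1 clay): clay=11 mica=7
After 5 (gather 7 mica): clay=11 mica=14
After 6 (gather 5 clay): clay=16 mica=14
After 7 (craft dye): clay=16 dye=2 mica=11
After 8 (gather 8 clay): clay=24 dye=2 mica=11
After 9 (craft dye): clay=24 dye=4 mica=8
After 10 (craft pipe): clay=23 dye=4 mica=7 pipe=3
After 11 (craft dye): clay=23 dye=6 mica=4 pipe=3
After 12 (craft pipe): clay=22 dye=6 mica=3 pipe=6
After 13 (craft pipe): clay=21 dye=6 mica=2 pipe=9

Answer: yes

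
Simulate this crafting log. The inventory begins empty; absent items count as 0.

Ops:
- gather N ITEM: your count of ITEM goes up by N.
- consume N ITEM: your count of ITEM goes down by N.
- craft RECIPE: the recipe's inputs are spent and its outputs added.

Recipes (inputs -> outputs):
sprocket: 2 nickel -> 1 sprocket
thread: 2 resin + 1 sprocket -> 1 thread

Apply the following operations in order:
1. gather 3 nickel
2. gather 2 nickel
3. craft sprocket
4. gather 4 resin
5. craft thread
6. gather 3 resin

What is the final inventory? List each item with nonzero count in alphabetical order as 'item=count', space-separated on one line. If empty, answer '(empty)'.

After 1 (gather 3 nickel): nickel=3
After 2 (gather 2 nickel): nickel=5
After 3 (craft sprocket): nickel=3 sprocket=1
After 4 (gather 4 resin): nickel=3 resin=4 sprocket=1
After 5 (craft thread): nickel=3 resin=2 thread=1
After 6 (gather 3 resin): nickel=3 resin=5 thread=1

Answer: nickel=3 resin=5 thread=1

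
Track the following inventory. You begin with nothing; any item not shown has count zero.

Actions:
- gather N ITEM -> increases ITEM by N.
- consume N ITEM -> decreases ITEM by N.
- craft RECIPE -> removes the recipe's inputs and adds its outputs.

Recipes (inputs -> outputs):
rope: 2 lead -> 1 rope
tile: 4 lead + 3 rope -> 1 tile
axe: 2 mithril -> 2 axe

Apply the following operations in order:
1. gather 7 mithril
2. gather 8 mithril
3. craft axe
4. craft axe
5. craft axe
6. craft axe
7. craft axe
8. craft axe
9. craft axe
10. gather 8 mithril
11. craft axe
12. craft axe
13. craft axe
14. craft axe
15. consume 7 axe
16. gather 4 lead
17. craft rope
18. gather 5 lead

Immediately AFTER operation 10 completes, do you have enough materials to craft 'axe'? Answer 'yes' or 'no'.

Answer: yes

Derivation:
After 1 (gather 7 mithril): mithril=7
After 2 (gather 8 mithril): mithril=15
After 3 (craft axe): axe=2 mithril=13
After 4 (craft axe): axe=4 mithril=11
After 5 (craft axe): axe=6 mithril=9
After 6 (craft axe): axe=8 mithril=7
After 7 (craft axe): axe=10 mithril=5
After 8 (craft axe): axe=12 mithril=3
After 9 (craft axe): axe=14 mithril=1
After 10 (gather 8 mithril): axe=14 mithril=9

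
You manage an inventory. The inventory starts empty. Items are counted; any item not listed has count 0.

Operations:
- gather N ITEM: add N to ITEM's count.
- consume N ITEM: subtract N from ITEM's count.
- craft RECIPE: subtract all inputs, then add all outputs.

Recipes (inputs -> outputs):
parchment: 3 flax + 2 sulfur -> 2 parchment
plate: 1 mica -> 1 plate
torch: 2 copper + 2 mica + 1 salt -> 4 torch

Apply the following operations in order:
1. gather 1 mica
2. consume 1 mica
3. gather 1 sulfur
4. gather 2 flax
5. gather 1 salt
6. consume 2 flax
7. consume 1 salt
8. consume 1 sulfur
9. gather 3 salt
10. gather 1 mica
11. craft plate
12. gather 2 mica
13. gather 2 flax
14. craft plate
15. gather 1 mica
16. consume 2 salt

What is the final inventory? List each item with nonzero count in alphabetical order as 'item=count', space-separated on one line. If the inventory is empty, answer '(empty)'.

Answer: flax=2 mica=2 plate=2 salt=1

Derivation:
After 1 (gather 1 mica): mica=1
After 2 (consume 1 mica): (empty)
After 3 (gather 1 sulfur): sulfur=1
After 4 (gather 2 flax): flax=2 sulfur=1
After 5 (gather 1 salt): flax=2 salt=1 sulfur=1
After 6 (consume 2 flax): salt=1 sulfur=1
After 7 (consume 1 salt): sulfur=1
After 8 (consume 1 sulfur): (empty)
After 9 (gather 3 salt): salt=3
After 10 (gather 1 mica): mica=1 salt=3
After 11 (craft plate): plate=1 salt=3
After 12 (gather 2 mica): mica=2 plate=1 salt=3
After 13 (gather 2 flax): flax=2 mica=2 plate=1 salt=3
After 14 (craft plate): flax=2 mica=1 plate=2 salt=3
After 15 (gather 1 mica): flax=2 mica=2 plate=2 salt=3
After 16 (consume 2 salt): flax=2 mica=2 plate=2 salt=1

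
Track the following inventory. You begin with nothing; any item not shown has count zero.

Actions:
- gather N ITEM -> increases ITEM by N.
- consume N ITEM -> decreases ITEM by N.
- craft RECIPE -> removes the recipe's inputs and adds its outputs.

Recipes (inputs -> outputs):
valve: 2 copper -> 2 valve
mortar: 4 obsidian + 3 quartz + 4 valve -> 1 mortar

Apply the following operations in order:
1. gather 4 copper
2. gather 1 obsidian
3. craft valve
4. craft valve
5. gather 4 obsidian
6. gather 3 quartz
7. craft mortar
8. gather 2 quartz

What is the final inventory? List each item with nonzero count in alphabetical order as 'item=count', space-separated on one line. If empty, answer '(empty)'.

After 1 (gather 4 copper): copper=4
After 2 (gather 1 obsidian): copper=4 obsidian=1
After 3 (craft valve): copper=2 obsidian=1 valve=2
After 4 (craft valve): obsidian=1 valve=4
After 5 (gather 4 obsidian): obsidian=5 valve=4
After 6 (gather 3 quartz): obsidian=5 quartz=3 valve=4
After 7 (craft mortar): mortar=1 obsidian=1
After 8 (gather 2 quartz): mortar=1 obsidian=1 quartz=2

Answer: mortar=1 obsidian=1 quartz=2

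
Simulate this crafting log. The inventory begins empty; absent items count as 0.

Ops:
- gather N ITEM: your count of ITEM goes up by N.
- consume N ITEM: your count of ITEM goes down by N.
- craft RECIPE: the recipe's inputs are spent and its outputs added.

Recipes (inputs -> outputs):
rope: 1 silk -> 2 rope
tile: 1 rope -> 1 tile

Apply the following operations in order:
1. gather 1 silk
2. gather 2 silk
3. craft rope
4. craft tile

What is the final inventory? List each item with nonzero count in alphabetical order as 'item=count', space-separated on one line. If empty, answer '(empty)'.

After 1 (gather 1 silk): silk=1
After 2 (gather 2 silk): silk=3
After 3 (craft rope): rope=2 silk=2
After 4 (craft tile): rope=1 silk=2 tile=1

Answer: rope=1 silk=2 tile=1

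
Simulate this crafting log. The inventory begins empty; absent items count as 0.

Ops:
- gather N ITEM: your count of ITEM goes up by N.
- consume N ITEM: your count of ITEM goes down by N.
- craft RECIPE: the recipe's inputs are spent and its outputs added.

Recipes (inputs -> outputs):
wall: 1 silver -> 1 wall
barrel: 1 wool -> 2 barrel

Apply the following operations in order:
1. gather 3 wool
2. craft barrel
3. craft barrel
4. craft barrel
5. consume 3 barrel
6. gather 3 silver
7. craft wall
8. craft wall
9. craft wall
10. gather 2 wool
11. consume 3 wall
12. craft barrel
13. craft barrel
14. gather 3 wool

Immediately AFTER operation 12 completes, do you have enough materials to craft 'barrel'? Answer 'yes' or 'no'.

After 1 (gather 3 wool): wool=3
After 2 (craft barrel): barrel=2 wool=2
After 3 (craft barrel): barrel=4 wool=1
After 4 (craft barrel): barrel=6
After 5 (consume 3 barrel): barrel=3
After 6 (gather 3 silver): barrel=3 silver=3
After 7 (craft wall): barrel=3 silver=2 wall=1
After 8 (craft wall): barrel=3 silver=1 wall=2
After 9 (craft wall): barrel=3 wall=3
After 10 (gather 2 wool): barrel=3 wall=3 wool=2
After 11 (consume 3 wall): barrel=3 wool=2
After 12 (craft barrel): barrel=5 wool=1

Answer: yes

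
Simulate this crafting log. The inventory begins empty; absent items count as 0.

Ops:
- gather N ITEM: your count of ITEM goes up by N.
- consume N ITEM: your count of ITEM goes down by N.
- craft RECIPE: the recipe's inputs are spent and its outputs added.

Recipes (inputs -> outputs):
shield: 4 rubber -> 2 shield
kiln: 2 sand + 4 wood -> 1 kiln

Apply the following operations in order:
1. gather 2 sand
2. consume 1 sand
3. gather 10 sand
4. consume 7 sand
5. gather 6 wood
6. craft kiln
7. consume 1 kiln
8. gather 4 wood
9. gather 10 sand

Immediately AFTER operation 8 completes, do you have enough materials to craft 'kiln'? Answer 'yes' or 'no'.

Answer: yes

Derivation:
After 1 (gather 2 sand): sand=2
After 2 (consume 1 sand): sand=1
After 3 (gather 10 sand): sand=11
After 4 (consume 7 sand): sand=4
After 5 (gather 6 wood): sand=4 wood=6
After 6 (craft kiln): kiln=1 sand=2 wood=2
After 7 (consume 1 kiln): sand=2 wood=2
After 8 (gather 4 wood): sand=2 wood=6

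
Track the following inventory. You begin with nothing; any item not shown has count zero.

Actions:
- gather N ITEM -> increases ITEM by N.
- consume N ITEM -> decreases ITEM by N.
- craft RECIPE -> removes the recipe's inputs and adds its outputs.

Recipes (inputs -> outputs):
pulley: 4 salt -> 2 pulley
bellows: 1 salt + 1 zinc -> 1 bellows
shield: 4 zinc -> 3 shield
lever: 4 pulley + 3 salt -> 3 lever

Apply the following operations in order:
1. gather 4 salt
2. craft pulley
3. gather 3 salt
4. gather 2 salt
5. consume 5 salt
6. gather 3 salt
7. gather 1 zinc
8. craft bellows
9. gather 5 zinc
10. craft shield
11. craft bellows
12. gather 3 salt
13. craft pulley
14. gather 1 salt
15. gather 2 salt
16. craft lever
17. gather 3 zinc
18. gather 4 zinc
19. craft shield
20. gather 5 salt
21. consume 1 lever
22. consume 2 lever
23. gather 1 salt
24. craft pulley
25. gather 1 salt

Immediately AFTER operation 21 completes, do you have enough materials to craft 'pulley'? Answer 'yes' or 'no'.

After 1 (gather 4 salt): salt=4
After 2 (craft pulley): pulley=2
After 3 (gather 3 salt): pulley=2 salt=3
After 4 (gather 2 salt): pulley=2 salt=5
After 5 (consume 5 salt): pulley=2
After 6 (gather 3 salt): pulley=2 salt=3
After 7 (gather 1 zinc): pulley=2 salt=3 zinc=1
After 8 (craft bellows): bellows=1 pulley=2 salt=2
After 9 (gather 5 zinc): bellows=1 pulley=2 salt=2 zinc=5
After 10 (craft shield): bellows=1 pulley=2 salt=2 shield=3 zinc=1
After 11 (craft bellows): bellows=2 pulley=2 salt=1 shield=3
After 12 (gather 3 salt): bellows=2 pulley=2 salt=4 shield=3
After 13 (craft pulley): bellows=2 pulley=4 shield=3
After 14 (gather 1 salt): bellows=2 pulley=4 salt=1 shield=3
After 15 (gather 2 salt): bellows=2 pulley=4 salt=3 shield=3
After 16 (craft lever): bellows=2 lever=3 shield=3
After 17 (gather 3 zinc): bellows=2 lever=3 shield=3 zinc=3
After 18 (gather 4 zinc): bellows=2 lever=3 shield=3 zinc=7
After 19 (craft shield): bellows=2 lever=3 shield=6 zinc=3
After 20 (gather 5 salt): bellows=2 lever=3 salt=5 shield=6 zinc=3
After 21 (consume 1 lever): bellows=2 lever=2 salt=5 shield=6 zinc=3

Answer: yes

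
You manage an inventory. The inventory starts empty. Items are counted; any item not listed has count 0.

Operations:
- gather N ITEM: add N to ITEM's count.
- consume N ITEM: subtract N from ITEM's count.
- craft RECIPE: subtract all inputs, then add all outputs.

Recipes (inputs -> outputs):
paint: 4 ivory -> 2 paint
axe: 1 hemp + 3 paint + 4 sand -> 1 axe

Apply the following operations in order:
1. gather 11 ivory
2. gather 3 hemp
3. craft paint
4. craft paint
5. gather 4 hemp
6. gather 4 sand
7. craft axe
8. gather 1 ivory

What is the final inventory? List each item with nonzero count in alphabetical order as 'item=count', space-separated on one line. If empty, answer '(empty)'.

Answer: axe=1 hemp=6 ivory=4 paint=1

Derivation:
After 1 (gather 11 ivory): ivory=11
After 2 (gather 3 hemp): hemp=3 ivory=11
After 3 (craft paint): hemp=3 ivory=7 paint=2
After 4 (craft paint): hemp=3 ivory=3 paint=4
After 5 (gather 4 hemp): hemp=7 ivory=3 paint=4
After 6 (gather 4 sand): hemp=7 ivory=3 paint=4 sand=4
After 7 (craft axe): axe=1 hemp=6 ivory=3 paint=1
After 8 (gather 1 ivory): axe=1 hemp=6 ivory=4 paint=1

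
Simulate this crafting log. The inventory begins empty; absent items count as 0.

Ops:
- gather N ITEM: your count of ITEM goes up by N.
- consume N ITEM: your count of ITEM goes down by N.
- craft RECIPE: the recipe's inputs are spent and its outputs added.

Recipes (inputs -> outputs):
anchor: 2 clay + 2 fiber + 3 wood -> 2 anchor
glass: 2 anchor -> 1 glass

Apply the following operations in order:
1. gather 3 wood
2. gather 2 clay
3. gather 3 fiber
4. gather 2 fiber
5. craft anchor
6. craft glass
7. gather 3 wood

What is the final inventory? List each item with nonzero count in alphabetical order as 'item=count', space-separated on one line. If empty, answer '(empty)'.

Answer: fiber=3 glass=1 wood=3

Derivation:
After 1 (gather 3 wood): wood=3
After 2 (gather 2 clay): clay=2 wood=3
After 3 (gather 3 fiber): clay=2 fiber=3 wood=3
After 4 (gather 2 fiber): clay=2 fiber=5 wood=3
After 5 (craft anchor): anchor=2 fiber=3
After 6 (craft glass): fiber=3 glass=1
After 7 (gather 3 wood): fiber=3 glass=1 wood=3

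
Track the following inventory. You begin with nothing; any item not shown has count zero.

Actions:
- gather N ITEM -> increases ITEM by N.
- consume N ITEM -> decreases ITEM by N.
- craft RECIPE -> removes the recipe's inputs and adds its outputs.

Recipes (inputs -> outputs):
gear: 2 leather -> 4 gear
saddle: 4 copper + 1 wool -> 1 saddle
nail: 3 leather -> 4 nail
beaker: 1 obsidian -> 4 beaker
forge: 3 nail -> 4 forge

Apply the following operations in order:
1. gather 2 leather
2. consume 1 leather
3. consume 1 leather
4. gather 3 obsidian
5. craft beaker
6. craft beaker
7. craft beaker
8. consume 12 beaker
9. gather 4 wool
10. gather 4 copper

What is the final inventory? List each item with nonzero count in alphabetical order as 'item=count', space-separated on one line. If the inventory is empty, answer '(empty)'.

After 1 (gather 2 leather): leather=2
After 2 (consume 1 leather): leather=1
After 3 (consume 1 leather): (empty)
After 4 (gather 3 obsidian): obsidian=3
After 5 (craft beaker): beaker=4 obsidian=2
After 6 (craft beaker): beaker=8 obsidian=1
After 7 (craft beaker): beaker=12
After 8 (consume 12 beaker): (empty)
After 9 (gather 4 wool): wool=4
After 10 (gather 4 copper): copper=4 wool=4

Answer: copper=4 wool=4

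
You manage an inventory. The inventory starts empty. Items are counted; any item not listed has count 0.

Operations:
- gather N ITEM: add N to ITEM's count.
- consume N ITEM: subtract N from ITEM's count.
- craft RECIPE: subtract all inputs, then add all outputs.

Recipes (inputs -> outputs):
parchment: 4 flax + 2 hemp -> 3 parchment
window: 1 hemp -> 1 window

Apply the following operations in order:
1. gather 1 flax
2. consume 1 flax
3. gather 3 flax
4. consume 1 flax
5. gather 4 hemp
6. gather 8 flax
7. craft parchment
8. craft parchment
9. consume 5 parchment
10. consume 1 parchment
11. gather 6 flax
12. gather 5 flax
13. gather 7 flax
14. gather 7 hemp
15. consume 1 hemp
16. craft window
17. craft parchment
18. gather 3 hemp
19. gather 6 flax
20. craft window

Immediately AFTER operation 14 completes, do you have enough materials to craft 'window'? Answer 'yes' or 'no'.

Answer: yes

Derivation:
After 1 (gather 1 flax): flax=1
After 2 (consume 1 flax): (empty)
After 3 (gather 3 flax): flax=3
After 4 (consume 1 flax): flax=2
After 5 (gather 4 hemp): flax=2 hemp=4
After 6 (gather 8 flax): flax=10 hemp=4
After 7 (craft parchment): flax=6 hemp=2 parchment=3
After 8 (craft parchment): flax=2 parchment=6
After 9 (consume 5 parchment): flax=2 parchment=1
After 10 (consume 1 parchment): flax=2
After 11 (gather 6 flax): flax=8
After 12 (gather 5 flax): flax=13
After 13 (gather 7 flax): flax=20
After 14 (gather 7 hemp): flax=20 hemp=7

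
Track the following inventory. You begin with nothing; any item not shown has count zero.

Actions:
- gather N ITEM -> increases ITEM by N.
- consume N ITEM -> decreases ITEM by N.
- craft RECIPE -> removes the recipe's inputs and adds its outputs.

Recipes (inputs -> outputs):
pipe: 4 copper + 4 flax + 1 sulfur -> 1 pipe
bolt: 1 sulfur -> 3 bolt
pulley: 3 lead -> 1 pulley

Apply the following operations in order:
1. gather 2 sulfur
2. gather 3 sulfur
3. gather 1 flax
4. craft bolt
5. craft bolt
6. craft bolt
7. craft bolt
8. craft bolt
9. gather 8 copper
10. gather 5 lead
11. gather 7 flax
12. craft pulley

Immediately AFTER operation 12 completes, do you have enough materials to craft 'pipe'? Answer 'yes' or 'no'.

After 1 (gather 2 sulfur): sulfur=2
After 2 (gather 3 sulfur): sulfur=5
After 3 (gather 1 flax): flax=1 sulfur=5
After 4 (craft bolt): bolt=3 flax=1 sulfur=4
After 5 (craft bolt): bolt=6 flax=1 sulfur=3
After 6 (craft bolt): bolt=9 flax=1 sulfur=2
After 7 (craft bolt): bolt=12 flax=1 sulfur=1
After 8 (craft bolt): bolt=15 flax=1
After 9 (gather 8 copper): bolt=15 copper=8 flax=1
After 10 (gather 5 lead): bolt=15 copper=8 flax=1 lead=5
After 11 (gather 7 flax): bolt=15 copper=8 flax=8 lead=5
After 12 (craft pulley): bolt=15 copper=8 flax=8 lead=2 pulley=1

Answer: no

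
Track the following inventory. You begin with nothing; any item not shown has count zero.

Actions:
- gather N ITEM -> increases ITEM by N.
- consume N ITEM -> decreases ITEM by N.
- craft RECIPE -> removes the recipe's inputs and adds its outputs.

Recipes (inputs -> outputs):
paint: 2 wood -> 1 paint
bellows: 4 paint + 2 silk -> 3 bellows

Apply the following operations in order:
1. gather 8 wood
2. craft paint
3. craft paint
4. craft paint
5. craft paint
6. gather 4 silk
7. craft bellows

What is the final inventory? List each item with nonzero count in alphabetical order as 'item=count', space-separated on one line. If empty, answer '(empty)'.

Answer: bellows=3 silk=2

Derivation:
After 1 (gather 8 wood): wood=8
After 2 (craft paint): paint=1 wood=6
After 3 (craft paint): paint=2 wood=4
After 4 (craft paint): paint=3 wood=2
After 5 (craft paint): paint=4
After 6 (gather 4 silk): paint=4 silk=4
After 7 (craft bellows): bellows=3 silk=2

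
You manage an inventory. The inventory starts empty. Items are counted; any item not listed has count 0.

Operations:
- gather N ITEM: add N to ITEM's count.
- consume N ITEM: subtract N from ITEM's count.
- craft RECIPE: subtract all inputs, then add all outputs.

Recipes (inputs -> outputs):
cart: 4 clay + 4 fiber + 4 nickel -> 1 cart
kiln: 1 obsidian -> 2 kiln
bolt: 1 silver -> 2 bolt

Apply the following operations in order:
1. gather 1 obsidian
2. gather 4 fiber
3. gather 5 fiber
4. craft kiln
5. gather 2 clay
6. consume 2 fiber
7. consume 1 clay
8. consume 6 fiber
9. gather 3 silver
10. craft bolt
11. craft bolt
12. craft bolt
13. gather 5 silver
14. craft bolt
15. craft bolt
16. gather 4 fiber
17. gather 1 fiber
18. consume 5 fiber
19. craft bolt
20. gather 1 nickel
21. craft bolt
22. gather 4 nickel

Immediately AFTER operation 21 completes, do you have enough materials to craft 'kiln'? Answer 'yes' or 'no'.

Answer: no

Derivation:
After 1 (gather 1 obsidian): obsidian=1
After 2 (gather 4 fiber): fiber=4 obsidian=1
After 3 (gather 5 fiber): fiber=9 obsidian=1
After 4 (craft kiln): fiber=9 kiln=2
After 5 (gather 2 clay): clay=2 fiber=9 kiln=2
After 6 (consume 2 fiber): clay=2 fiber=7 kiln=2
After 7 (consume 1 clay): clay=1 fiber=7 kiln=2
After 8 (consume 6 fiber): clay=1 fiber=1 kiln=2
After 9 (gather 3 silver): clay=1 fiber=1 kiln=2 silver=3
After 10 (craft bolt): bolt=2 clay=1 fiber=1 kiln=2 silver=2
After 11 (craft bolt): bolt=4 clay=1 fiber=1 kiln=2 silver=1
After 12 (craft bolt): bolt=6 clay=1 fiber=1 kiln=2
After 13 (gather 5 silver): bolt=6 clay=1 fiber=1 kiln=2 silver=5
After 14 (craft bolt): bolt=8 clay=1 fiber=1 kiln=2 silver=4
After 15 (craft bolt): bolt=10 clay=1 fiber=1 kiln=2 silver=3
After 16 (gather 4 fiber): bolt=10 clay=1 fiber=5 kiln=2 silver=3
After 17 (gather 1 fiber): bolt=10 clay=1 fiber=6 kiln=2 silver=3
After 18 (consume 5 fiber): bolt=10 clay=1 fiber=1 kiln=2 silver=3
After 19 (craft bolt): bolt=12 clay=1 fiber=1 kiln=2 silver=2
After 20 (gather 1 nickel): bolt=12 clay=1 fiber=1 kiln=2 nickel=1 silver=2
After 21 (craft bolt): bolt=14 clay=1 fiber=1 kiln=2 nickel=1 silver=1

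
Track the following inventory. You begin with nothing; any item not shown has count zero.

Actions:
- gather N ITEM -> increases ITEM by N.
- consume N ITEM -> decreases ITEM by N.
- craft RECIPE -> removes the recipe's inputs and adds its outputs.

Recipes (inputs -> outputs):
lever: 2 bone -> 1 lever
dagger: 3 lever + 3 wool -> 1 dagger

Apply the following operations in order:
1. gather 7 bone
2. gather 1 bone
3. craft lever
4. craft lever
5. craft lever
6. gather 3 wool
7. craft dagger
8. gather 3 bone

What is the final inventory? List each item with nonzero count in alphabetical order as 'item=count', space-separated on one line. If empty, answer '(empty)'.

After 1 (gather 7 bone): bone=7
After 2 (gather 1 bone): bone=8
After 3 (craft lever): bone=6 lever=1
After 4 (craft lever): bone=4 lever=2
After 5 (craft lever): bone=2 lever=3
After 6 (gather 3 wool): bone=2 lever=3 wool=3
After 7 (craft dagger): bone=2 dagger=1
After 8 (gather 3 bone): bone=5 dagger=1

Answer: bone=5 dagger=1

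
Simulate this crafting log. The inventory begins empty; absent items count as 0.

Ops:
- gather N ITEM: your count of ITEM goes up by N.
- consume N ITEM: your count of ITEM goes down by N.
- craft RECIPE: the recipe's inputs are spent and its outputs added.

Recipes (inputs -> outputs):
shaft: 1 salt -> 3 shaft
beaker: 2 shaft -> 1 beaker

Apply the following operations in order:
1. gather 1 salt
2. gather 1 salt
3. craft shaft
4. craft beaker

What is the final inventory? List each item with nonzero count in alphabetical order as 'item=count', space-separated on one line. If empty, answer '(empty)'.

After 1 (gather 1 salt): salt=1
After 2 (gather 1 salt): salt=2
After 3 (craft shaft): salt=1 shaft=3
After 4 (craft beaker): beaker=1 salt=1 shaft=1

Answer: beaker=1 salt=1 shaft=1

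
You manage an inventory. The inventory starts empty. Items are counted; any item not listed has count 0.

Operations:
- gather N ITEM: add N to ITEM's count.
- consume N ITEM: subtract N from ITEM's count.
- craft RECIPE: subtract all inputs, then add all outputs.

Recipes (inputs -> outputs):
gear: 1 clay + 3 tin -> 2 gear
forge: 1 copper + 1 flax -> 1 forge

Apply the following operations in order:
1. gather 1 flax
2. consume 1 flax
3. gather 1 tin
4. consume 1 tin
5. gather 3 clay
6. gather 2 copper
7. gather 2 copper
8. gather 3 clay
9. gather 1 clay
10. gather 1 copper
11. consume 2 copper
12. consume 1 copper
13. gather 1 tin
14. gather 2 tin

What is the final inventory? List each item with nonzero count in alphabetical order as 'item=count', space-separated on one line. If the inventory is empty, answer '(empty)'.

Answer: clay=7 copper=2 tin=3

Derivation:
After 1 (gather 1 flax): flax=1
After 2 (consume 1 flax): (empty)
After 3 (gather 1 tin): tin=1
After 4 (consume 1 tin): (empty)
After 5 (gather 3 clay): clay=3
After 6 (gather 2 copper): clay=3 copper=2
After 7 (gather 2 copper): clay=3 copper=4
After 8 (gather 3 clay): clay=6 copper=4
After 9 (gather 1 clay): clay=7 copper=4
After 10 (gather 1 copper): clay=7 copper=5
After 11 (consume 2 copper): clay=7 copper=3
After 12 (consume 1 copper): clay=7 copper=2
After 13 (gather 1 tin): clay=7 copper=2 tin=1
After 14 (gather 2 tin): clay=7 copper=2 tin=3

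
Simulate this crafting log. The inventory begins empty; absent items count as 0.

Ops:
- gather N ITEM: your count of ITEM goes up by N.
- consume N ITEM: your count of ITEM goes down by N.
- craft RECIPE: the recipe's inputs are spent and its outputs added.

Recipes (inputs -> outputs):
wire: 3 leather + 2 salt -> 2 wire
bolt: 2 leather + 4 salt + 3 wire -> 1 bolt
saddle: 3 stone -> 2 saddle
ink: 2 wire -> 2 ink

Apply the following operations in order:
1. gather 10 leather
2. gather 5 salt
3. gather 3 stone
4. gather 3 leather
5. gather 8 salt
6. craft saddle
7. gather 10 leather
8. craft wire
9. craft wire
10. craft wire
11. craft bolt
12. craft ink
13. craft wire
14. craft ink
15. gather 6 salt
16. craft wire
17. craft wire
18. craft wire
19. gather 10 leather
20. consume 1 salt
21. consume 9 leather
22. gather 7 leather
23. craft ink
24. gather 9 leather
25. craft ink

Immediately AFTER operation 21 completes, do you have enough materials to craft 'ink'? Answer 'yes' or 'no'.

After 1 (gather 10 leather): leather=10
After 2 (gather 5 salt): leather=10 salt=5
After 3 (gather 3 stone): leather=10 salt=5 stone=3
After 4 (gather 3 leather): leather=13 salt=5 stone=3
After 5 (gather 8 salt): leather=13 salt=13 stone=3
After 6 (craft saddle): leather=13 saddle=2 salt=13
After 7 (gather 10 leather): leather=23 saddle=2 salt=13
After 8 (craft wire): leather=20 saddle=2 salt=11 wire=2
After 9 (craft wire): leather=17 saddle=2 salt=9 wire=4
After 10 (craft wire): leather=14 saddle=2 salt=7 wire=6
After 11 (craft bolt): bolt=1 leather=12 saddle=2 salt=3 wire=3
After 12 (craft ink): bolt=1 ink=2 leather=12 saddle=2 salt=3 wire=1
After 13 (craft wire): bolt=1 ink=2 leather=9 saddle=2 salt=1 wire=3
After 14 (craft ink): bolt=1 ink=4 leather=9 saddle=2 salt=1 wire=1
After 15 (gather 6 salt): bolt=1 ink=4 leather=9 saddle=2 salt=7 wire=1
After 16 (craft wire): bolt=1 ink=4 leather=6 saddle=2 salt=5 wire=3
After 17 (craft wire): bolt=1 ink=4 leather=3 saddle=2 salt=3 wire=5
After 18 (craft wire): bolt=1 ink=4 saddle=2 salt=1 wire=7
After 19 (gather 10 leather): bolt=1 ink=4 leather=10 saddle=2 salt=1 wire=7
After 20 (consume 1 salt): bolt=1 ink=4 leather=10 saddle=2 wire=7
After 21 (consume 9 leather): bolt=1 ink=4 leather=1 saddle=2 wire=7

Answer: yes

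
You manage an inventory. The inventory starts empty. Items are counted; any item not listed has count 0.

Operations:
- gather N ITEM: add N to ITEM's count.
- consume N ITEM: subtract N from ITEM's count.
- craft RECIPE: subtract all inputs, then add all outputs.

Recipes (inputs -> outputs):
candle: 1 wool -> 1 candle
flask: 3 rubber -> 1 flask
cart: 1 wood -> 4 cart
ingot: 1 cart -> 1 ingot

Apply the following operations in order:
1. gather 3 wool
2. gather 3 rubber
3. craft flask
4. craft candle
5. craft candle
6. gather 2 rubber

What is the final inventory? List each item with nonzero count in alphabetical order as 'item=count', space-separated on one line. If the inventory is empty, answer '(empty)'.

After 1 (gather 3 wool): wool=3
After 2 (gather 3 rubber): rubber=3 wool=3
After 3 (craft flask): flask=1 wool=3
After 4 (craft candle): candle=1 flask=1 wool=2
After 5 (craft candle): candle=2 flask=1 wool=1
After 6 (gather 2 rubber): candle=2 flask=1 rubber=2 wool=1

Answer: candle=2 flask=1 rubber=2 wool=1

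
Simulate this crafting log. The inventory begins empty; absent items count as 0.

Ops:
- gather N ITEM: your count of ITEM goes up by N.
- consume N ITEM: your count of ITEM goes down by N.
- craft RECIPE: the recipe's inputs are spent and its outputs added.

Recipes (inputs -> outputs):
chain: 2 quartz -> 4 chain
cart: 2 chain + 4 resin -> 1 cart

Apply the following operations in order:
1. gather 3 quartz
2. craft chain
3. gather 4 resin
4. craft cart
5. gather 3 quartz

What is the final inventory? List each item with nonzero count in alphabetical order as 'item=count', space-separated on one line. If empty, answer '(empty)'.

After 1 (gather 3 quartz): quartz=3
After 2 (craft chain): chain=4 quartz=1
After 3 (gather 4 resin): chain=4 quartz=1 resin=4
After 4 (craft cart): cart=1 chain=2 quartz=1
After 5 (gather 3 quartz): cart=1 chain=2 quartz=4

Answer: cart=1 chain=2 quartz=4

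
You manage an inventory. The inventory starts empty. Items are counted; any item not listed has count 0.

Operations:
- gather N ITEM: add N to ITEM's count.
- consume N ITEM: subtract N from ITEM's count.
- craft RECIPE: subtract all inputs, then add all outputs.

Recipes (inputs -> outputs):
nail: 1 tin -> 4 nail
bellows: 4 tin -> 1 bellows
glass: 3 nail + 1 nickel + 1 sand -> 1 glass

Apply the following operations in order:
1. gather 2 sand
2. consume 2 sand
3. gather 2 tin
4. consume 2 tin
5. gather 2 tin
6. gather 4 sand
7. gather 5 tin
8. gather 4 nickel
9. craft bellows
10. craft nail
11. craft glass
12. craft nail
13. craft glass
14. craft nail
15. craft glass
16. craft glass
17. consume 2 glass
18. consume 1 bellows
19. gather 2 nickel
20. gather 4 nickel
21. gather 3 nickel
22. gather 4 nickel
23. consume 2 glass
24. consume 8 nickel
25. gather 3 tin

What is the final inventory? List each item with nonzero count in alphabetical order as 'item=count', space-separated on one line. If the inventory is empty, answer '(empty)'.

After 1 (gather 2 sand): sand=2
After 2 (consume 2 sand): (empty)
After 3 (gather 2 tin): tin=2
After 4 (consume 2 tin): (empty)
After 5 (gather 2 tin): tin=2
After 6 (gather 4 sand): sand=4 tin=2
After 7 (gather 5 tin): sand=4 tin=7
After 8 (gather 4 nickel): nickel=4 sand=4 tin=7
After 9 (craft bellows): bellows=1 nickel=4 sand=4 tin=3
After 10 (craft nail): bellows=1 nail=4 nickel=4 sand=4 tin=2
After 11 (craft glass): bellows=1 glass=1 nail=1 nickel=3 sand=3 tin=2
After 12 (craft nail): bellows=1 glass=1 nail=5 nickel=3 sand=3 tin=1
After 13 (craft glass): bellows=1 glass=2 nail=2 nickel=2 sand=2 tin=1
After 14 (craft nail): bellows=1 glass=2 nail=6 nickel=2 sand=2
After 15 (craft glass): bellows=1 glass=3 nail=3 nickel=1 sand=1
After 16 (craft glass): bellows=1 glass=4
After 17 (consume 2 glass): bellows=1 glass=2
After 18 (consume 1 bellows): glass=2
After 19 (gather 2 nickel): glass=2 nickel=2
After 20 (gather 4 nickel): glass=2 nickel=6
After 21 (gather 3 nickel): glass=2 nickel=9
After 22 (gather 4 nickel): glass=2 nickel=13
After 23 (consume 2 glass): nickel=13
After 24 (consume 8 nickel): nickel=5
After 25 (gather 3 tin): nickel=5 tin=3

Answer: nickel=5 tin=3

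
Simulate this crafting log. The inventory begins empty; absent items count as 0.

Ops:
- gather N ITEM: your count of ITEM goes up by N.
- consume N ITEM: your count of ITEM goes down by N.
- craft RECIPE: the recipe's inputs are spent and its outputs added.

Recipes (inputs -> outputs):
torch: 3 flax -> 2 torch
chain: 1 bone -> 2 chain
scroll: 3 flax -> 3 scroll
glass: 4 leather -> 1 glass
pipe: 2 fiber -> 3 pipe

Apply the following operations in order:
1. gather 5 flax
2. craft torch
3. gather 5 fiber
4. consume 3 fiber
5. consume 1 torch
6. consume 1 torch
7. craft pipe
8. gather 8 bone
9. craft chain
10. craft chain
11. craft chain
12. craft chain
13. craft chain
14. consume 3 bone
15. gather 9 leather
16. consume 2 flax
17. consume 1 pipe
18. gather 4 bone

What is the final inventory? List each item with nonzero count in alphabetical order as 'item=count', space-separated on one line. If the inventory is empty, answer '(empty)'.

Answer: bone=4 chain=10 leather=9 pipe=2

Derivation:
After 1 (gather 5 flax): flax=5
After 2 (craft torch): flax=2 torch=2
After 3 (gather 5 fiber): fiber=5 flax=2 torch=2
After 4 (consume 3 fiber): fiber=2 flax=2 torch=2
After 5 (consume 1 torch): fiber=2 flax=2 torch=1
After 6 (consume 1 torch): fiber=2 flax=2
After 7 (craft pipe): flax=2 pipe=3
After 8 (gather 8 bone): bone=8 flax=2 pipe=3
After 9 (craft chain): bone=7 chain=2 flax=2 pipe=3
After 10 (craft chain): bone=6 chain=4 flax=2 pipe=3
After 11 (craft chain): bone=5 chain=6 flax=2 pipe=3
After 12 (craft chain): bone=4 chain=8 flax=2 pipe=3
After 13 (craft chain): bone=3 chain=10 flax=2 pipe=3
After 14 (consume 3 bone): chain=10 flax=2 pipe=3
After 15 (gather 9 leather): chain=10 flax=2 leather=9 pipe=3
After 16 (consume 2 flax): chain=10 leather=9 pipe=3
After 17 (consume 1 pipe): chain=10 leather=9 pipe=2
After 18 (gather 4 bone): bone=4 chain=10 leather=9 pipe=2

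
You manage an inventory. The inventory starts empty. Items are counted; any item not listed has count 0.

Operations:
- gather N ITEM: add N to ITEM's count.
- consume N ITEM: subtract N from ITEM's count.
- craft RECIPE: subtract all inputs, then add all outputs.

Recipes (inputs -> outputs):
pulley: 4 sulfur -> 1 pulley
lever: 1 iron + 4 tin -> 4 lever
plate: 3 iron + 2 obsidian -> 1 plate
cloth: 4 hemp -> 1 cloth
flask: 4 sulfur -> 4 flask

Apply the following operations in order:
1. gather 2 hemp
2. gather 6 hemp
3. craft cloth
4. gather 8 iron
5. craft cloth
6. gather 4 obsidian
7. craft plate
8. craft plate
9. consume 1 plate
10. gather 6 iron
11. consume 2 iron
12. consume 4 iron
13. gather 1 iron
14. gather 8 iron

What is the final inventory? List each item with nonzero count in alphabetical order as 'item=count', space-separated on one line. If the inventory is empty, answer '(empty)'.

Answer: cloth=2 iron=11 plate=1

Derivation:
After 1 (gather 2 hemp): hemp=2
After 2 (gather 6 hemp): hemp=8
After 3 (craft cloth): cloth=1 hemp=4
After 4 (gather 8 iron): cloth=1 hemp=4 iron=8
After 5 (craft cloth): cloth=2 iron=8
After 6 (gather 4 obsidian): cloth=2 iron=8 obsidian=4
After 7 (craft plate): cloth=2 iron=5 obsidian=2 plate=1
After 8 (craft plate): cloth=2 iron=2 plate=2
After 9 (consume 1 plate): cloth=2 iron=2 plate=1
After 10 (gather 6 iron): cloth=2 iron=8 plate=1
After 11 (consume 2 iron): cloth=2 iron=6 plate=1
After 12 (consume 4 iron): cloth=2 iron=2 plate=1
After 13 (gather 1 iron): cloth=2 iron=3 plate=1
After 14 (gather 8 iron): cloth=2 iron=11 plate=1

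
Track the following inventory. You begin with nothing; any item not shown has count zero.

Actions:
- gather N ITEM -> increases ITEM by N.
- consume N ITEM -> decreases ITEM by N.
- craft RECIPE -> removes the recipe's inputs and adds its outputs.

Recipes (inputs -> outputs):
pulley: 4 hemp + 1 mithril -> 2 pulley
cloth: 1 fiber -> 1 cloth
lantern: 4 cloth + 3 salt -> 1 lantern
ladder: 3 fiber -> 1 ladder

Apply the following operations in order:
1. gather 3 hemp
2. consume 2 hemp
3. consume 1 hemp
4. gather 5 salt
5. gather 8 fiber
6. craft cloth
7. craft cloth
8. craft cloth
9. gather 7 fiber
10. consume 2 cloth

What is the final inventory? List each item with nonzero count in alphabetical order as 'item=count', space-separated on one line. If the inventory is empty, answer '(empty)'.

After 1 (gather 3 hemp): hemp=3
After 2 (consume 2 hemp): hemp=1
After 3 (consume 1 hemp): (empty)
After 4 (gather 5 salt): salt=5
After 5 (gather 8 fiber): fiber=8 salt=5
After 6 (craft cloth): cloth=1 fiber=7 salt=5
After 7 (craft cloth): cloth=2 fiber=6 salt=5
After 8 (craft cloth): cloth=3 fiber=5 salt=5
After 9 (gather 7 fiber): cloth=3 fiber=12 salt=5
After 10 (consume 2 cloth): cloth=1 fiber=12 salt=5

Answer: cloth=1 fiber=12 salt=5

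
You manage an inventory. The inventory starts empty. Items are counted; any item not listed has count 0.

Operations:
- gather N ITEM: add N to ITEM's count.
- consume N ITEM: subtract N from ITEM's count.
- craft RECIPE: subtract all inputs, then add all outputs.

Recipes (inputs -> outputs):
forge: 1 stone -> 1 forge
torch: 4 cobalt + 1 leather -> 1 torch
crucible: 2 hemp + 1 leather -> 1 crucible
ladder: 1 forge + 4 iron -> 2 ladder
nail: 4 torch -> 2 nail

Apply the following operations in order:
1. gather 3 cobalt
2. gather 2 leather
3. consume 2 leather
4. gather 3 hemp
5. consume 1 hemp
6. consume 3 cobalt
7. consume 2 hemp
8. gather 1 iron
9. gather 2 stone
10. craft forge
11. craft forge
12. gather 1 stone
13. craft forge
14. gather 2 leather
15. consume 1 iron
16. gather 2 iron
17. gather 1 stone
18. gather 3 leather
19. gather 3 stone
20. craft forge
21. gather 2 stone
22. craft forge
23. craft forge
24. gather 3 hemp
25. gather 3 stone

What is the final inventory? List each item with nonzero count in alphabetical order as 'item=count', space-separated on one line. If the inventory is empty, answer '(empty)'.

After 1 (gather 3 cobalt): cobalt=3
After 2 (gather 2 leather): cobalt=3 leather=2
After 3 (consume 2 leather): cobalt=3
After 4 (gather 3 hemp): cobalt=3 hemp=3
After 5 (consume 1 hemp): cobalt=3 hemp=2
After 6 (consume 3 cobalt): hemp=2
After 7 (consume 2 hemp): (empty)
After 8 (gather 1 iron): iron=1
After 9 (gather 2 stone): iron=1 stone=2
After 10 (craft forge): forge=1 iron=1 stone=1
After 11 (craft forge): forge=2 iron=1
After 12 (gather 1 stone): forge=2 iron=1 stone=1
After 13 (craft forge): forge=3 iron=1
After 14 (gather 2 leather): forge=3 iron=1 leather=2
After 15 (consume 1 iron): forge=3 leather=2
After 16 (gather 2 iron): forge=3 iron=2 leather=2
After 17 (gather 1 stone): forge=3 iron=2 leather=2 stone=1
After 18 (gather 3 leather): forge=3 iron=2 leather=5 stone=1
After 19 (gather 3 stone): forge=3 iron=2 leather=5 stone=4
After 20 (craft forge): forge=4 iron=2 leather=5 stone=3
After 21 (gather 2 stone): forge=4 iron=2 leather=5 stone=5
After 22 (craft forge): forge=5 iron=2 leather=5 stone=4
After 23 (craft forge): forge=6 iron=2 leather=5 stone=3
After 24 (gather 3 hemp): forge=6 hemp=3 iron=2 leather=5 stone=3
After 25 (gather 3 stone): forge=6 hemp=3 iron=2 leather=5 stone=6

Answer: forge=6 hemp=3 iron=2 leather=5 stone=6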